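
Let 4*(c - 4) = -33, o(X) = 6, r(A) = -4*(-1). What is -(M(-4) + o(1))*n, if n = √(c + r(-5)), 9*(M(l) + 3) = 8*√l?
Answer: 8/9 - 3*I/2 ≈ 0.88889 - 1.5*I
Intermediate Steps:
r(A) = 4
c = -17/4 (c = 4 + (¼)*(-33) = 4 - 33/4 = -17/4 ≈ -4.2500)
M(l) = -3 + 8*√l/9 (M(l) = -3 + (8*√l)/9 = -3 + 8*√l/9)
n = I/2 (n = √(-17/4 + 4) = √(-¼) = I/2 ≈ 0.5*I)
-(M(-4) + o(1))*n = -((-3 + 8*√(-4)/9) + 6)*I/2 = -((-3 + 8*(2*I)/9) + 6)*I/2 = -((-3 + 16*I/9) + 6)*I/2 = -(3 + 16*I/9)*I/2 = -I*(3 + 16*I/9)/2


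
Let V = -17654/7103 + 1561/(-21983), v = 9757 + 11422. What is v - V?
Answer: 3307399404236/156145249 ≈ 21182.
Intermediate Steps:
v = 21179
V = -399175665/156145249 (V = -17654*1/7103 + 1561*(-1/21983) = -17654/7103 - 1561/21983 = -399175665/156145249 ≈ -2.5564)
v - V = 21179 - 1*(-399175665/156145249) = 21179 + 399175665/156145249 = 3307399404236/156145249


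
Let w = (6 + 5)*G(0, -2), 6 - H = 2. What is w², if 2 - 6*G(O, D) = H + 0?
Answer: 121/9 ≈ 13.444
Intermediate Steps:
H = 4 (H = 6 - 1*2 = 6 - 2 = 4)
G(O, D) = -⅓ (G(O, D) = ⅓ - (4 + 0)/6 = ⅓ - ⅙*4 = ⅓ - ⅔ = -⅓)
w = -11/3 (w = (6 + 5)*(-⅓) = 11*(-⅓) = -11/3 ≈ -3.6667)
w² = (-11/3)² = 121/9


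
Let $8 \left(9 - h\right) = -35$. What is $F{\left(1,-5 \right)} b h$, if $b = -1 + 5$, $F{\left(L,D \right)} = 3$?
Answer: $\frac{321}{2} \approx 160.5$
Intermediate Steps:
$b = 4$
$h = \frac{107}{8}$ ($h = 9 - - \frac{35}{8} = 9 + \frac{35}{8} = \frac{107}{8} \approx 13.375$)
$F{\left(1,-5 \right)} b h = 3 \cdot 4 \cdot \frac{107}{8} = 12 \cdot \frac{107}{8} = \frac{321}{2}$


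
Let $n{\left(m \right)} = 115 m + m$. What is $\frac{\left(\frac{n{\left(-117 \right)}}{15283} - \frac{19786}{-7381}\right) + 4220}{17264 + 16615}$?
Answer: $\frac{5473958018}{43927364591} \approx 0.12461$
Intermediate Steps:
$n{\left(m \right)} = 116 m$
$\frac{\left(\frac{n{\left(-117 \right)}}{15283} - \frac{19786}{-7381}\right) + 4220}{17264 + 16615} = \frac{\left(\frac{116 \left(-117\right)}{15283} - \frac{19786}{-7381}\right) + 4220}{17264 + 16615} = \frac{\left(\left(-13572\right) \frac{1}{15283} - - \frac{19786}{7381}\right) + 4220}{33879} = \left(\left(- \frac{468}{527} + \frac{19786}{7381}\right) + 4220\right) \frac{1}{33879} = \left(\frac{6972914}{3889787} + 4220\right) \frac{1}{33879} = \frac{16421874054}{3889787} \cdot \frac{1}{33879} = \frac{5473958018}{43927364591}$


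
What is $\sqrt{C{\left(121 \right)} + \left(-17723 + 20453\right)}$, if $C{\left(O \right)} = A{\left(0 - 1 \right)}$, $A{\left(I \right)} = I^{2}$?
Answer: $\sqrt{2731} \approx 52.259$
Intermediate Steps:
$C{\left(O \right)} = 1$ ($C{\left(O \right)} = \left(0 - 1\right)^{2} = \left(-1\right)^{2} = 1$)
$\sqrt{C{\left(121 \right)} + \left(-17723 + 20453\right)} = \sqrt{1 + \left(-17723 + 20453\right)} = \sqrt{1 + 2730} = \sqrt{2731}$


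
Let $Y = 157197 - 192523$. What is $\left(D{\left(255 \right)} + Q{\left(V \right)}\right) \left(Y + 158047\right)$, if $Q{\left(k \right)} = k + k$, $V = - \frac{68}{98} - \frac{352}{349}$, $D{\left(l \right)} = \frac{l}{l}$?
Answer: $- \frac{5047146567}{17101} \approx -2.9514 \cdot 10^{5}$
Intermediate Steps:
$D{\left(l \right)} = 1$
$Y = -35326$
$V = - \frac{29114}{17101}$ ($V = \left(-68\right) \frac{1}{98} - \frac{352}{349} = - \frac{34}{49} - \frac{352}{349} = - \frac{29114}{17101} \approx -1.7025$)
$Q{\left(k \right)} = 2 k$
$\left(D{\left(255 \right)} + Q{\left(V \right)}\right) \left(Y + 158047\right) = \left(1 + 2 \left(- \frac{29114}{17101}\right)\right) \left(-35326 + 158047\right) = \left(1 - \frac{58228}{17101}\right) 122721 = \left(- \frac{41127}{17101}\right) 122721 = - \frac{5047146567}{17101}$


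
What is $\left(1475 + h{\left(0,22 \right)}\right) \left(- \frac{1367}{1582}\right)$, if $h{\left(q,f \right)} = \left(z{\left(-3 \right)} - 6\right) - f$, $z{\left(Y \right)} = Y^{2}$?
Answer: $- \frac{142168}{113} \approx -1258.1$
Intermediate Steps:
$h{\left(q,f \right)} = 3 - f$ ($h{\left(q,f \right)} = \left(\left(-3\right)^{2} - 6\right) - f = \left(9 - 6\right) - f = 3 - f$)
$\left(1475 + h{\left(0,22 \right)}\right) \left(- \frac{1367}{1582}\right) = \left(1475 + \left(3 - 22\right)\right) \left(- \frac{1367}{1582}\right) = \left(1475 + \left(3 - 22\right)\right) \left(\left(-1367\right) \frac{1}{1582}\right) = \left(1475 - 19\right) \left(- \frac{1367}{1582}\right) = 1456 \left(- \frac{1367}{1582}\right) = - \frac{142168}{113}$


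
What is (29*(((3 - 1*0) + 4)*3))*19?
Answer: 11571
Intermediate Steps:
(29*(((3 - 1*0) + 4)*3))*19 = (29*(((3 + 0) + 4)*3))*19 = (29*((3 + 4)*3))*19 = (29*(7*3))*19 = (29*21)*19 = 609*19 = 11571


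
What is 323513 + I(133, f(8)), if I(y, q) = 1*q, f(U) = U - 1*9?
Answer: 323512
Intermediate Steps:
f(U) = -9 + U (f(U) = U - 9 = -9 + U)
I(y, q) = q
323513 + I(133, f(8)) = 323513 + (-9 + 8) = 323513 - 1 = 323512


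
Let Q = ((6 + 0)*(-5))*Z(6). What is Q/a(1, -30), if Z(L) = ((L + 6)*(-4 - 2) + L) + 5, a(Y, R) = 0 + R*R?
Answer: 61/30 ≈ 2.0333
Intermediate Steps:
a(Y, R) = R² (a(Y, R) = 0 + R² = R²)
Z(L) = -31 - 5*L (Z(L) = ((6 + L)*(-6) + L) + 5 = ((-36 - 6*L) + L) + 5 = (-36 - 5*L) + 5 = -31 - 5*L)
Q = 1830 (Q = ((6 + 0)*(-5))*(-31 - 5*6) = (6*(-5))*(-31 - 30) = -30*(-61) = 1830)
Q/a(1, -30) = 1830/((-30)²) = 1830/900 = 1830*(1/900) = 61/30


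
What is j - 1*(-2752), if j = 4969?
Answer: 7721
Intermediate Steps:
j - 1*(-2752) = 4969 - 1*(-2752) = 4969 + 2752 = 7721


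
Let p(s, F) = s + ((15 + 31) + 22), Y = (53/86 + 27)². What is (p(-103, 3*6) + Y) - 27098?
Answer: -195035043/7396 ≈ -26370.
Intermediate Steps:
Y = 5640625/7396 (Y = (53*(1/86) + 27)² = (53/86 + 27)² = (2375/86)² = 5640625/7396 ≈ 762.66)
p(s, F) = 68 + s (p(s, F) = s + (46 + 22) = s + 68 = 68 + s)
(p(-103, 3*6) + Y) - 27098 = ((68 - 103) + 5640625/7396) - 27098 = (-35 + 5640625/7396) - 27098 = 5381765/7396 - 27098 = -195035043/7396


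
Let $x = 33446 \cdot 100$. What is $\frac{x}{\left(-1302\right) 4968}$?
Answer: $- \frac{59725}{115506} \approx -0.51707$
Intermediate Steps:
$x = 3344600$
$\frac{x}{\left(-1302\right) 4968} = \frac{3344600}{\left(-1302\right) 4968} = \frac{3344600}{-6468336} = 3344600 \left(- \frac{1}{6468336}\right) = - \frac{59725}{115506}$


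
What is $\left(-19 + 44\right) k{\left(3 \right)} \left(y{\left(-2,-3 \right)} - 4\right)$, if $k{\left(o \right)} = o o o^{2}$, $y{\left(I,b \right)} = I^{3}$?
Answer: $-24300$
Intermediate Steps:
$k{\left(o \right)} = o^{4}$ ($k{\left(o \right)} = o^{2} o^{2} = o^{4}$)
$\left(-19 + 44\right) k{\left(3 \right)} \left(y{\left(-2,-3 \right)} - 4\right) = \left(-19 + 44\right) 3^{4} \left(\left(-2\right)^{3} - 4\right) = 25 \cdot 81 \left(-8 - 4\right) = 25 \cdot 81 \left(-12\right) = 25 \left(-972\right) = -24300$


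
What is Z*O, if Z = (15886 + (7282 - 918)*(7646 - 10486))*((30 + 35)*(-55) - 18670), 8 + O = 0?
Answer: -3213579257040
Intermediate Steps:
O = -8 (O = -8 + 0 = -8)
Z = 401697407130 (Z = (15886 + 6364*(-2840))*(65*(-55) - 18670) = (15886 - 18073760)*(-3575 - 18670) = -18057874*(-22245) = 401697407130)
Z*O = 401697407130*(-8) = -3213579257040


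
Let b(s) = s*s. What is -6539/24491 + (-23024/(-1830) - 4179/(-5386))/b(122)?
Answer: -478031186488693/1796443748400360 ≈ -0.26610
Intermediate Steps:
b(s) = s**2
-6539/24491 + (-23024/(-1830) - 4179/(-5386))/b(122) = -6539/24491 + (-23024/(-1830) - 4179/(-5386))/(122**2) = -6539*1/24491 + (-23024*(-1/1830) - 4179*(-1/5386))/14884 = -6539/24491 + (11512/915 + 4179/5386)*(1/14884) = -6539/24491 + (65827417/4928190)*(1/14884) = -6539/24491 + 65827417/73351179960 = -478031186488693/1796443748400360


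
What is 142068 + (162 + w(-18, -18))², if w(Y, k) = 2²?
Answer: 169624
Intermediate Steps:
w(Y, k) = 4
142068 + (162 + w(-18, -18))² = 142068 + (162 + 4)² = 142068 + 166² = 142068 + 27556 = 169624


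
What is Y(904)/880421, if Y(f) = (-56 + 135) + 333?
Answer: 412/880421 ≈ 0.00046796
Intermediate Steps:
Y(f) = 412 (Y(f) = 79 + 333 = 412)
Y(904)/880421 = 412/880421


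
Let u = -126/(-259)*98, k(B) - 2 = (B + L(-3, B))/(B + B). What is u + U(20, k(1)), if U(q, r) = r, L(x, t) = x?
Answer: 1801/37 ≈ 48.676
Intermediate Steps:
k(B) = 2 + (-3 + B)/(2*B) (k(B) = 2 + (B - 3)/(B + B) = 2 + (-3 + B)/((2*B)) = 2 + (-3 + B)*(1/(2*B)) = 2 + (-3 + B)/(2*B))
u = 1764/37 (u = -126*(-1/259)*98 = (18/37)*98 = 1764/37 ≈ 47.676)
u + U(20, k(1)) = 1764/37 + (½)*(-3 + 5*1)/1 = 1764/37 + (½)*1*(-3 + 5) = 1764/37 + (½)*1*2 = 1764/37 + 1 = 1801/37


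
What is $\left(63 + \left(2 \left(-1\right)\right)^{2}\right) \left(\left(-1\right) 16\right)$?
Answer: $-1072$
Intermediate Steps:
$\left(63 + \left(2 \left(-1\right)\right)^{2}\right) \left(\left(-1\right) 16\right) = \left(63 + \left(-2\right)^{2}\right) \left(-16\right) = \left(63 + 4\right) \left(-16\right) = 67 \left(-16\right) = -1072$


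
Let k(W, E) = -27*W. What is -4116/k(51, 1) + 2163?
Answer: 994189/459 ≈ 2166.0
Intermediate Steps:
-4116/k(51, 1) + 2163 = -4116/((-27*51)) + 2163 = -4116/(-1377) + 2163 = -4116*(-1/1377) + 2163 = 1372/459 + 2163 = 994189/459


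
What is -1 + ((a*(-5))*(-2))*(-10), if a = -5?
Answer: 499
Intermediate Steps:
-1 + ((a*(-5))*(-2))*(-10) = -1 + (-5*(-5)*(-2))*(-10) = -1 + (25*(-2))*(-10) = -1 - 50*(-10) = -1 + 500 = 499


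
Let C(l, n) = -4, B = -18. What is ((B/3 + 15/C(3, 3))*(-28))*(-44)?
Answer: -12012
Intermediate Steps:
((B/3 + 15/C(3, 3))*(-28))*(-44) = ((-18/3 + 15/(-4))*(-28))*(-44) = ((-18*1/3 + 15*(-1/4))*(-28))*(-44) = ((-6 - 15/4)*(-28))*(-44) = -39/4*(-28)*(-44) = 273*(-44) = -12012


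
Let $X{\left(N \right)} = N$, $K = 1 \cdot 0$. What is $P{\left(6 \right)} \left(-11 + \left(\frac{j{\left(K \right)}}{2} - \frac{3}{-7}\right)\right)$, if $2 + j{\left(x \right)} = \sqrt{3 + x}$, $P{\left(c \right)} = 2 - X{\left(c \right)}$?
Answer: $\frac{324}{7} - 2 \sqrt{3} \approx 42.822$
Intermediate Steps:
$K = 0$
$P{\left(c \right)} = 2 - c$
$j{\left(x \right)} = -2 + \sqrt{3 + x}$
$P{\left(6 \right)} \left(-11 + \left(\frac{j{\left(K \right)}}{2} - \frac{3}{-7}\right)\right) = \left(2 - 6\right) \left(-11 + \left(\frac{-2 + \sqrt{3 + 0}}{2} - \frac{3}{-7}\right)\right) = \left(2 - 6\right) \left(-11 + \left(\left(-2 + \sqrt{3}\right) \frac{1}{2} - - \frac{3}{7}\right)\right) = - 4 \left(-11 + \left(\left(-1 + \frac{\sqrt{3}}{2}\right) + \frac{3}{7}\right)\right) = - 4 \left(-11 - \left(\frac{4}{7} - \frac{\sqrt{3}}{2}\right)\right) = - 4 \left(- \frac{81}{7} + \frac{\sqrt{3}}{2}\right) = \frac{324}{7} - 2 \sqrt{3}$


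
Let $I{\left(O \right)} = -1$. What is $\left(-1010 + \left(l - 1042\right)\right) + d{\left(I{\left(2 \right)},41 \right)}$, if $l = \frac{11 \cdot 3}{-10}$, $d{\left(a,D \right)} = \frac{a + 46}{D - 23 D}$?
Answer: $- \frac{4634814}{2255} \approx -2055.4$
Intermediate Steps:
$d{\left(a,D \right)} = - \frac{46 + a}{22 D}$ ($d{\left(a,D \right)} = \frac{46 + a}{\left(-22\right) D} = \left(46 + a\right) \left(- \frac{1}{22 D}\right) = - \frac{46 + a}{22 D}$)
$l = - \frac{33}{10}$ ($l = 33 \left(- \frac{1}{10}\right) = - \frac{33}{10} \approx -3.3$)
$\left(-1010 + \left(l - 1042\right)\right) + d{\left(I{\left(2 \right)},41 \right)} = \left(-1010 - \frac{10453}{10}\right) + \frac{-46 - -1}{22 \cdot 41} = \left(-1010 - \frac{10453}{10}\right) + \frac{1}{22} \cdot \frac{1}{41} \left(-46 + 1\right) = \left(-1010 - \frac{10453}{10}\right) + \frac{1}{22} \cdot \frac{1}{41} \left(-45\right) = - \frac{20553}{10} - \frac{45}{902} = - \frac{4634814}{2255}$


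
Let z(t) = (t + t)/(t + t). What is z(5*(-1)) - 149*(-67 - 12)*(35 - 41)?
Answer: -70625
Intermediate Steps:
z(t) = 1 (z(t) = (2*t)/((2*t)) = (2*t)*(1/(2*t)) = 1)
z(5*(-1)) - 149*(-67 - 12)*(35 - 41) = 1 - 149*(-67 - 12)*(35 - 41) = 1 - (-11771)*(-6) = 1 - 149*474 = 1 - 70626 = -70625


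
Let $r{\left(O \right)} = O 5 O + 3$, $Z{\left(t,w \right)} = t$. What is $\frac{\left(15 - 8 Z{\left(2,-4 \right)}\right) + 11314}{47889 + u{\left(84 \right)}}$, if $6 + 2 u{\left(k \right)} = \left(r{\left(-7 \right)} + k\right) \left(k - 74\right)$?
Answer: $\frac{11313}{49546} \approx 0.22833$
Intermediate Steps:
$r{\left(O \right)} = 3 + 5 O^{2}$ ($r{\left(O \right)} = 5 O O + 3 = 5 O^{2} + 3 = 3 + 5 O^{2}$)
$u{\left(k \right)} = -3 + \frac{\left(-74 + k\right) \left(248 + k\right)}{2}$ ($u{\left(k \right)} = -3 + \frac{\left(\left(3 + 5 \left(-7\right)^{2}\right) + k\right) \left(k - 74\right)}{2} = -3 + \frac{\left(\left(3 + 5 \cdot 49\right) + k\right) \left(-74 + k\right)}{2} = -3 + \frac{\left(\left(3 + 245\right) + k\right) \left(-74 + k\right)}{2} = -3 + \frac{\left(248 + k\right) \left(-74 + k\right)}{2} = -3 + \frac{\left(-74 + k\right) \left(248 + k\right)}{2}$)
$\frac{\left(15 - 8 Z{\left(2,-4 \right)}\right) + 11314}{47889 + u{\left(84 \right)}} = \frac{\left(15 - 16\right) + 11314}{47889 + \left(-9179 + \frac{84^{2}}{2} + 87 \cdot 84\right)} = \frac{\left(15 - 16\right) + 11314}{47889 + \left(-9179 + \frac{1}{2} \cdot 7056 + 7308\right)} = \frac{-1 + 11314}{47889 + \left(-9179 + 3528 + 7308\right)} = \frac{11313}{47889 + 1657} = \frac{11313}{49546}$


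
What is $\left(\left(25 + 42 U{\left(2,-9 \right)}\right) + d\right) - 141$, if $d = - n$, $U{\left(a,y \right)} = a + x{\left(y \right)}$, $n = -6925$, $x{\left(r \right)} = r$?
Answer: $6515$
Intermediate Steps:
$U{\left(a,y \right)} = a + y$
$d = 6925$ ($d = \left(-1\right) \left(-6925\right) = 6925$)
$\left(\left(25 + 42 U{\left(2,-9 \right)}\right) + d\right) - 141 = \left(\left(25 + 42 \left(2 - 9\right)\right) + 6925\right) - 141 = \left(\left(25 + 42 \left(-7\right)\right) + 6925\right) - 141 = \left(\left(25 - 294\right) + 6925\right) - 141 = \left(-269 + 6925\right) - 141 = 6656 - 141 = 6515$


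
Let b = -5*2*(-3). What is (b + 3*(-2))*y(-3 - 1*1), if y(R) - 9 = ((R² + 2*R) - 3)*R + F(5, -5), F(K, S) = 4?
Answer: -168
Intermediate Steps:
b = 30 (b = -10*(-3) = 30)
y(R) = 13 + R*(-3 + R² + 2*R) (y(R) = 9 + (((R² + 2*R) - 3)*R + 4) = 9 + ((-3 + R² + 2*R)*R + 4) = 9 + (R*(-3 + R² + 2*R) + 4) = 9 + (4 + R*(-3 + R² + 2*R)) = 13 + R*(-3 + R² + 2*R))
(b + 3*(-2))*y(-3 - 1*1) = (30 + 3*(-2))*(13 + (-3 - 1*1)³ - 3*(-3 - 1*1) + 2*(-3 - 1*1)²) = (30 - 6)*(13 + (-3 - 1)³ - 3*(-3 - 1) + 2*(-3 - 1)²) = 24*(13 + (-4)³ - 3*(-4) + 2*(-4)²) = 24*(13 - 64 + 12 + 2*16) = 24*(13 - 64 + 12 + 32) = 24*(-7) = -168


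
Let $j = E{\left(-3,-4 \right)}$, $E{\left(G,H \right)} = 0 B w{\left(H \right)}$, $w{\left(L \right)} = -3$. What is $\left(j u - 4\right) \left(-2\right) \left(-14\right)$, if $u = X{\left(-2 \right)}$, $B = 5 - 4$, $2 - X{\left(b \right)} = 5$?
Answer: $-112$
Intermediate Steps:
$X{\left(b \right)} = -3$ ($X{\left(b \right)} = 2 - 5 = -3$)
$B = 1$ ($B = 5 - 4 = 1$)
$u = -3$
$E{\left(G,H \right)} = 0$ ($E{\left(G,H \right)} = 0 \cdot 1 \left(-3\right) = 0 \left(-3\right) = 0$)
$j = 0$
$\left(j u - 4\right) \left(-2\right) \left(-14\right) = \left(0 \left(-3\right) - 4\right) \left(-2\right) \left(-14\right) = \left(0 - 4\right) \left(-2\right) \left(-14\right) = \left(-4\right) \left(-2\right) \left(-14\right) = 8 \left(-14\right) = -112$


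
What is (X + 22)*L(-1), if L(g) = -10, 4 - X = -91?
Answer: -1170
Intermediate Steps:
X = 95 (X = 4 - 1*(-91) = 4 + 91 = 95)
(X + 22)*L(-1) = (95 + 22)*(-10) = 117*(-10) = -1170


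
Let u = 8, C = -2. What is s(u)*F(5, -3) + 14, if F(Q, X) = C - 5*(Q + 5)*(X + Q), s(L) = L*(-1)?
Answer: 830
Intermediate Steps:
s(L) = -L
F(Q, X) = -2 - 5*(5 + Q)*(Q + X) (F(Q, X) = -2 - 5*(Q + 5)*(X + Q) = -2 - 5*(5 + Q)*(Q + X))
s(u)*F(5, -3) + 14 = (-1*8)*(-2 - 25*5 - 25*(-3) - 5*5² - 5*5*(-3)) + 14 = -8*(-2 - 125 + 75 - 5*25 + 75) + 14 = -8*(-2 - 125 + 75 - 125 + 75) + 14 = -8*(-102) + 14 = 816 + 14 = 830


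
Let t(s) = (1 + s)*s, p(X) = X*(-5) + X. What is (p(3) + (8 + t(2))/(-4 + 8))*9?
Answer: -153/2 ≈ -76.500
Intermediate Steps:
p(X) = -4*X (p(X) = -5*X + X = -4*X)
t(s) = s*(1 + s)
(p(3) + (8 + t(2))/(-4 + 8))*9 = (-4*3 + (8 + 2*(1 + 2))/(-4 + 8))*9 = (-12 + (8 + 2*3)/4)*9 = (-12 + (8 + 6)*(¼))*9 = (-12 + 14*(¼))*9 = (-12 + 7/2)*9 = -17/2*9 = -153/2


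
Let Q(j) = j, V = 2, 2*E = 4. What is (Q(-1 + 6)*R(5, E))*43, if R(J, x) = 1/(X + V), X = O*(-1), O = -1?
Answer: 215/3 ≈ 71.667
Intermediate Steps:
X = 1 (X = -1*(-1) = 1)
E = 2 (E = (1/2)*4 = 2)
R(J, x) = 1/3 (R(J, x) = 1/(1 + 2) = 1/3)
(Q(-1 + 6)*R(5, E))*43 = ((-1 + 6)*(1/3))*43 = (5*(1/3))*43 = (5/3)*43 = 215/3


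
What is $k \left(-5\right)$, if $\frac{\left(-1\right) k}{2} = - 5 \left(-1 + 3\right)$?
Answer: $-100$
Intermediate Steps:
$k = 20$ ($k = - 2 \left(- 5 \left(-1 + 3\right)\right) = - 2 \left(\left(-5\right) 2\right) = \left(-2\right) \left(-10\right) = 20$)
$k \left(-5\right) = 20 \left(-5\right) = -100$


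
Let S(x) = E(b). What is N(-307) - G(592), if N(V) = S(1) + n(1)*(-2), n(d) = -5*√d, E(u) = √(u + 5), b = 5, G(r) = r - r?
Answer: 10 + √10 ≈ 13.162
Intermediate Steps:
G(r) = 0
E(u) = √(5 + u)
S(x) = √10 (S(x) = √(5 + 5) = √10)
N(V) = 10 + √10 (N(V) = √10 - 5*√1*(-2) = √10 - 5*1*(-2) = √10 - 5*(-2) = √10 + 10 = 10 + √10)
N(-307) - G(592) = (10 + √10) - 1*0 = (10 + √10) + 0 = 10 + √10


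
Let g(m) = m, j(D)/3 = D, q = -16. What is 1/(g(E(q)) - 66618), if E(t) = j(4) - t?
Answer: -1/66590 ≈ -1.5017e-5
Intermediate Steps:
j(D) = 3*D
E(t) = 12 - t (E(t) = 3*4 - t = 12 - t)
1/(g(E(q)) - 66618) = 1/((12 - 1*(-16)) - 66618) = 1/((12 + 16) - 66618) = 1/(28 - 66618) = 1/(-66590) = -1/66590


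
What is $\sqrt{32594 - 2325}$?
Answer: $\sqrt{30269} \approx 173.98$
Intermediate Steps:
$\sqrt{32594 - 2325} = \sqrt{30269}$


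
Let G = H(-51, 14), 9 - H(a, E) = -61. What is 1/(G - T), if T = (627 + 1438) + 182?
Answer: -1/2177 ≈ -0.00045935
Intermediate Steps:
H(a, E) = 70 (H(a, E) = 9 - 1*(-61) = 9 + 61 = 70)
T = 2247 (T = 2065 + 182 = 2247)
G = 70
1/(G - T) = 1/(70 - 1*2247) = 1/(70 - 2247) = 1/(-2177) = -1/2177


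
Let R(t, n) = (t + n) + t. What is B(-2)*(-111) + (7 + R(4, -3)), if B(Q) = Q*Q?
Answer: -432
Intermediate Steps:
B(Q) = Q²
R(t, n) = n + 2*t (R(t, n) = (n + t) + t = n + 2*t)
B(-2)*(-111) + (7 + R(4, -3)) = (-2)²*(-111) + (7 + (-3 + 2*4)) = 4*(-111) + (7 + (-3 + 8)) = -444 + (7 + 5) = -444 + 12 = -432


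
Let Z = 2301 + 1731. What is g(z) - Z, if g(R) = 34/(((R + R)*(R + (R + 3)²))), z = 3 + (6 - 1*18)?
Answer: -979793/243 ≈ -4032.1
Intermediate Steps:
z = -9 (z = 3 + (6 - 18) = 3 - 12 = -9)
Z = 4032
g(R) = 17/(R*(R + (3 + R)²)) (g(R) = 34/(((2*R)*(R + (3 + R)²))) = 34/((2*R*(R + (3 + R)²))) = 34*(1/(2*R*(R + (3 + R)²))) = 17/(R*(R + (3 + R)²)))
g(z) - Z = 17/(-9*(-9 + (3 - 9)²)) - 1*4032 = 17*(-⅑)/(-9 + (-6)²) - 4032 = 17*(-⅑)/(-9 + 36) - 4032 = 17*(-⅑)/27 - 4032 = 17*(-⅑)*(1/27) - 4032 = -17/243 - 4032 = -979793/243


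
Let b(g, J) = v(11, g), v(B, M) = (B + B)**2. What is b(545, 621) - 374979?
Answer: -374495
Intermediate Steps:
v(B, M) = 4*B**2 (v(B, M) = (2*B)**2 = 4*B**2)
b(g, J) = 484 (b(g, J) = 4*11**2 = 4*121 = 484)
b(545, 621) - 374979 = 484 - 374979 = -374495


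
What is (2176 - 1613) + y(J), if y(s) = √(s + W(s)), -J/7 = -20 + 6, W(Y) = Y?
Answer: 577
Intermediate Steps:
J = 98 (J = -7*(-20 + 6) = -7*(-14) = 98)
y(s) = √2*√s (y(s) = √(s + s) = √(2*s) = √2*√s)
(2176 - 1613) + y(J) = (2176 - 1613) + √2*√98 = 563 + √2*(7*√2) = 563 + 14 = 577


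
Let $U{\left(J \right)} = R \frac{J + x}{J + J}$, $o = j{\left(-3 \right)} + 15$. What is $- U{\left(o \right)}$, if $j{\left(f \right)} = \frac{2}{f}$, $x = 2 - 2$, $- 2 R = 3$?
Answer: $\frac{3}{4} \approx 0.75$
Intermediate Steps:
$R = - \frac{3}{2}$ ($R = \left(- \frac{1}{2}\right) 3 = - \frac{3}{2} \approx -1.5$)
$x = 0$ ($x = 2 - 2 = 0$)
$o = \frac{43}{3}$ ($o = \frac{2}{-3} + 15 = 2 \left(- \frac{1}{3}\right) + 15 = - \frac{2}{3} + 15 = \frac{43}{3} \approx 14.333$)
$U{\left(J \right)} = - \frac{3}{4}$ ($U{\left(J \right)} = - \frac{3 \frac{J + 0}{J + J}}{2} = - \frac{3 \frac{J}{2 J}}{2} = - \frac{3 J \frac{1}{2 J}}{2} = \left(- \frac{3}{2}\right) \frac{1}{2} = - \frac{3}{4}$)
$- U{\left(o \right)} = \left(-1\right) \left(- \frac{3}{4}\right) = \frac{3}{4}$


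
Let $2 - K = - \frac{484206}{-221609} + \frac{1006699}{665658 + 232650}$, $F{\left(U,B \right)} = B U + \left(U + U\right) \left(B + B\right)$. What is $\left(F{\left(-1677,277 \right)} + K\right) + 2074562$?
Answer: $- \frac{49386921101681471}{199073137572} \approx -2.4808 \cdot 10^{5}$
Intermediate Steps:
$F{\left(U,B \right)} = 5 B U$ ($F{\left(U,B \right)} = B U + 2 U 2 B = B U + 4 B U = 5 B U$)
$K = - \frac{259913406995}{199073137572}$ ($K = 2 - \left(- \frac{484206}{-221609} + \frac{1006699}{665658 + 232650}\right) = 2 - \left(\left(-484206\right) \left(- \frac{1}{221609}\right) + \frac{1006699}{898308}\right) = 2 - \left(\frac{484206}{221609} + 1006699 \cdot \frac{1}{898308}\right) = 2 - \left(\frac{484206}{221609} + \frac{1006699}{898308}\right) = 2 - \frac{658059682139}{199073137572} = - \frac{259913406995}{199073137572} \approx -1.3056$)
$\left(F{\left(-1677,277 \right)} + K\right) + 2074562 = \left(5 \cdot 277 \left(-1677\right) - \frac{259913406995}{199073137572}\right) + 2074562 = \left(-2322645 - \frac{259913406995}{199073137572}\right) + 2074562 = - \frac{462376487529324935}{199073137572} + 2074562 = - \frac{49386921101681471}{199073137572}$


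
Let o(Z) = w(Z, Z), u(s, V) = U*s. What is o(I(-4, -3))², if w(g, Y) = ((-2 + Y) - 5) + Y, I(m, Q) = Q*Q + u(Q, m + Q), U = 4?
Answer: 169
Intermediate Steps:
u(s, V) = 4*s
I(m, Q) = Q² + 4*Q (I(m, Q) = Q*Q + 4*Q = Q² + 4*Q)
w(g, Y) = -7 + 2*Y (w(g, Y) = (-7 + Y) + Y = -7 + 2*Y)
o(Z) = -7 + 2*Z
o(I(-4, -3))² = (-7 + 2*(-3*(4 - 3)))² = (-7 + 2*(-3*1))² = (-7 + 2*(-3))² = (-7 - 6)² = (-13)² = 169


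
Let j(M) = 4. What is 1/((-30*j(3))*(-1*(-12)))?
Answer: -1/1440 ≈ -0.00069444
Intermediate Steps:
1/((-30*j(3))*(-1*(-12))) = 1/((-30*4)*(-1*(-12))) = 1/(-120*12) = 1/(-1440) = -1/1440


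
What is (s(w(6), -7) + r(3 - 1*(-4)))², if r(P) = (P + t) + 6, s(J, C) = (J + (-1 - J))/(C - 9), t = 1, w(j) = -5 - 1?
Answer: 50625/256 ≈ 197.75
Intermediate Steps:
w(j) = -6
s(J, C) = -1/(-9 + C)
r(P) = 7 + P (r(P) = (P + 1) + 6 = (1 + P) + 6 = 7 + P)
(s(w(6), -7) + r(3 - 1*(-4)))² = (-1/(-9 - 7) + (7 + (3 - 1*(-4))))² = (-1/(-16) + (7 + (3 + 4)))² = (-1*(-1/16) + (7 + 7))² = (1/16 + 14)² = (225/16)² = 50625/256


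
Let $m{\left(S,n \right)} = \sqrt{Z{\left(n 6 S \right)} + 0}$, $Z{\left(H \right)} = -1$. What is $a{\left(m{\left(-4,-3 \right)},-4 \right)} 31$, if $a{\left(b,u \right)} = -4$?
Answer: $-124$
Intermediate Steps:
$m{\left(S,n \right)} = i$ ($m{\left(S,n \right)} = \sqrt{-1 + 0} = \sqrt{-1} = i$)
$a{\left(m{\left(-4,-3 \right)},-4 \right)} 31 = \left(-4\right) 31 = -124$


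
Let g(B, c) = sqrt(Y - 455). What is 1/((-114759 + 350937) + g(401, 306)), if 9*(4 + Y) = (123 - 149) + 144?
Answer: 2125602/502020433169 - 3*I*sqrt(4013)/502020433169 ≈ 4.2341e-6 - 3.7856e-10*I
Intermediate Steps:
Y = 82/9 (Y = -4 + ((123 - 149) + 144)/9 = -4 + (-26 + 144)/9 = -4 + (1/9)*118 = -4 + 118/9 = 82/9 ≈ 9.1111)
g(B, c) = I*sqrt(4013)/3 (g(B, c) = sqrt(82/9 - 455) = sqrt(-4013/9) = I*sqrt(4013)/3)
1/((-114759 + 350937) + g(401, 306)) = 1/((-114759 + 350937) + I*sqrt(4013)/3) = 1/(236178 + I*sqrt(4013)/3)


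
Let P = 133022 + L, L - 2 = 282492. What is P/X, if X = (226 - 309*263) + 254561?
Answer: 103879/43380 ≈ 2.3946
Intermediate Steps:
L = 282494 (L = 2 + 282492 = 282494)
X = 173520 (X = (226 - 81267) + 254561 = -81041 + 254561 = 173520)
P = 415516 (P = 133022 + 282494 = 415516)
P/X = 415516/173520 = 415516*(1/173520) = 103879/43380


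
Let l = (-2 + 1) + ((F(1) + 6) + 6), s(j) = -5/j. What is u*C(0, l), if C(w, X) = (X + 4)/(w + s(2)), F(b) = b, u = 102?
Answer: -3264/5 ≈ -652.80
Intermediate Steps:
l = 12 (l = (-2 + 1) + ((1 + 6) + 6) = -1 + (7 + 6) = -1 + 13 = 12)
C(w, X) = (4 + X)/(-5/2 + w) (C(w, X) = (X + 4)/(w - 5/2) = (4 + X)/(w - 5*½) = (4 + X)/(w - 5/2) = (4 + X)/(-5/2 + w))
u*C(0, l) = 102*(2*(4 + 12)/(-5 + 2*0)) = 102*(2*16/(-5 + 0)) = 102*(2*16/(-5)) = 102*(2*(-⅕)*16) = 102*(-32/5) = -3264/5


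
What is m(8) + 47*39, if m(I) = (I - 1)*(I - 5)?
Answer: 1854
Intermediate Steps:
m(I) = (-1 + I)*(-5 + I)
m(8) + 47*39 = (5 + 8**2 - 6*8) + 47*39 = (5 + 64 - 48) + 1833 = 21 + 1833 = 1854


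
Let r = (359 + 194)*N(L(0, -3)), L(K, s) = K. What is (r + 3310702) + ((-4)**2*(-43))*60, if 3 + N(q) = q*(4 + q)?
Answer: 3267763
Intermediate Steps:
N(q) = -3 + q*(4 + q)
r = -1659 (r = (359 + 194)*(-3 + 0**2 + 4*0) = 553*(-3 + 0 + 0) = 553*(-3) = -1659)
(r + 3310702) + ((-4)**2*(-43))*60 = (-1659 + 3310702) + ((-4)**2*(-43))*60 = 3309043 + (16*(-43))*60 = 3309043 - 688*60 = 3309043 - 41280 = 3267763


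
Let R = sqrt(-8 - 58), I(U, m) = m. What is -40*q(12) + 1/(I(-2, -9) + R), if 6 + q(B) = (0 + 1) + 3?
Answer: 3917/49 - I*sqrt(66)/147 ≈ 79.939 - 0.055266*I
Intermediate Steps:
q(B) = -2 (q(B) = -6 + ((0 + 1) + 3) = -6 + (1 + 3) = -6 + 4 = -2)
R = I*sqrt(66) (R = sqrt(-66) = I*sqrt(66) ≈ 8.124*I)
-40*q(12) + 1/(I(-2, -9) + R) = -40*(-2) + 1/(-9 + I*sqrt(66)) = 80 + 1/(-9 + I*sqrt(66))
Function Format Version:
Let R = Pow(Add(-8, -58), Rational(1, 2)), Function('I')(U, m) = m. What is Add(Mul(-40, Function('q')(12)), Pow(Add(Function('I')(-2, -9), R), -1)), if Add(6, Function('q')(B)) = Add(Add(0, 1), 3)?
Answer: Add(Rational(3917, 49), Mul(Rational(-1, 147), I, Pow(66, Rational(1, 2)))) ≈ Add(79.939, Mul(-0.055266, I))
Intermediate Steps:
Function('q')(B) = -2 (Function('q')(B) = Add(-6, Add(Add(0, 1), 3)) = Add(-6, Add(1, 3)) = Add(-6, 4) = -2)
R = Mul(I, Pow(66, Rational(1, 2))) (R = Pow(-66, Rational(1, 2)) = Mul(I, Pow(66, Rational(1, 2))) ≈ Mul(8.1240, I))
Add(Mul(-40, Function('q')(12)), Pow(Add(Function('I')(-2, -9), R), -1)) = Add(Mul(-40, -2), Pow(Add(-9, Mul(I, Pow(66, Rational(1, 2)))), -1)) = Add(80, Pow(Add(-9, Mul(I, Pow(66, Rational(1, 2)))), -1))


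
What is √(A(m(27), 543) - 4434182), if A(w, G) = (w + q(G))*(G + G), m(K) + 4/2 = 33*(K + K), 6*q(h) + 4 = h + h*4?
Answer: 3*I*√223379 ≈ 1417.9*I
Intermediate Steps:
q(h) = -⅔ + 5*h/6 (q(h) = -⅔ + (h + h*4)/6 = -⅔ + (h + 4*h)/6 = -⅔ + (5*h)/6 = -⅔ + 5*h/6)
m(K) = -2 + 66*K (m(K) = -2 + 33*(K + K) = -2 + 33*(2*K) = -2 + 66*K)
A(w, G) = 2*G*(-⅔ + w + 5*G/6) (A(w, G) = (w + (-⅔ + 5*G/6))*(G + G) = (-⅔ + w + 5*G/6)*(2*G) = 2*G*(-⅔ + w + 5*G/6))
√(A(m(27), 543) - 4434182) = √((⅓)*543*(-4 + 5*543 + 6*(-2 + 66*27)) - 4434182) = √((⅓)*543*(-4 + 2715 + 6*(-2 + 1782)) - 4434182) = √((⅓)*543*(-4 + 2715 + 6*1780) - 4434182) = √((⅓)*543*(-4 + 2715 + 10680) - 4434182) = √((⅓)*543*13391 - 4434182) = √(2423771 - 4434182) = √(-2010411) = 3*I*√223379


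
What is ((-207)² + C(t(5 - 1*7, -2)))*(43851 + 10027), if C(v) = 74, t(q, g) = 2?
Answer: 2312605394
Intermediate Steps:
((-207)² + C(t(5 - 1*7, -2)))*(43851 + 10027) = ((-207)² + 74)*(43851 + 10027) = (42849 + 74)*53878 = 42923*53878 = 2312605394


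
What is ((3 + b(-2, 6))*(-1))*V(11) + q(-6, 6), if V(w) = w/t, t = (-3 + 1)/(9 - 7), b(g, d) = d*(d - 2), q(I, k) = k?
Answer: 303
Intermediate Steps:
b(g, d) = d*(-2 + d)
t = -1 (t = -2/2 = -2*½ = -1)
V(w) = -w (V(w) = w/(-1) = w*(-1) = -w)
((3 + b(-2, 6))*(-1))*V(11) + q(-6, 6) = ((3 + 6*(-2 + 6))*(-1))*(-1*11) + 6 = ((3 + 6*4)*(-1))*(-11) + 6 = ((3 + 24)*(-1))*(-11) + 6 = (27*(-1))*(-11) + 6 = -27*(-11) + 6 = 297 + 6 = 303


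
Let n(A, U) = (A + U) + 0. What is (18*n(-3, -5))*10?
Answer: -1440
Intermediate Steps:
n(A, U) = A + U
(18*n(-3, -5))*10 = (18*(-3 - 5))*10 = (18*(-8))*10 = -144*10 = -1440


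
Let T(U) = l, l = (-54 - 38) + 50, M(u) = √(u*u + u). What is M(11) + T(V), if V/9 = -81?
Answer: -42 + 2*√33 ≈ -30.511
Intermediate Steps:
V = -729 (V = 9*(-81) = -729)
M(u) = √(u + u²) (M(u) = √(u² + u) = √(u + u²))
l = -42 (l = -92 + 50 = -42)
T(U) = -42
M(11) + T(V) = √(11*(1 + 11)) - 42 = √(11*12) - 42 = √132 - 42 = 2*√33 - 42 = -42 + 2*√33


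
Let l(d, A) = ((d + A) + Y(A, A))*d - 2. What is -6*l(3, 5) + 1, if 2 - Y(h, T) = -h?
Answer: -257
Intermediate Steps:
Y(h, T) = 2 + h (Y(h, T) = 2 - (-1)*h = 2 + h)
l(d, A) = -2 + d*(2 + d + 2*A) (l(d, A) = ((d + A) + (2 + A))*d - 2 = ((A + d) + (2 + A))*d - 2 = (2 + d + 2*A)*d - 2 = d*(2 + d + 2*A) - 2 = -2 + d*(2 + d + 2*A))
-6*l(3, 5) + 1 = -6*(-2 + 3² + 5*3 + 3*(2 + 5)) + 1 = -6*(-2 + 9 + 15 + 3*7) + 1 = -6*(-2 + 9 + 15 + 21) + 1 = -6*43 + 1 = -258 + 1 = -257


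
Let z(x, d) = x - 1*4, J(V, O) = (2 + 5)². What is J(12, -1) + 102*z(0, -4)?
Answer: -359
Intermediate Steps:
J(V, O) = 49 (J(V, O) = 7² = 49)
z(x, d) = -4 + x (z(x, d) = x - 4 = -4 + x)
J(12, -1) + 102*z(0, -4) = 49 + 102*(-4 + 0) = 49 + 102*(-4) = 49 - 408 = -359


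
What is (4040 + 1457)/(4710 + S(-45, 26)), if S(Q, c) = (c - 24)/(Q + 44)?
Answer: 5497/4708 ≈ 1.1676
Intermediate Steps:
S(Q, c) = (-24 + c)/(44 + Q)
(4040 + 1457)/(4710 + S(-45, 26)) = (4040 + 1457)/(4710 + (-24 + 26)/(44 - 45)) = 5497/(4710 + 2/(-1)) = 5497/(4710 - 1*2) = 5497/(4710 - 2) = 5497/4708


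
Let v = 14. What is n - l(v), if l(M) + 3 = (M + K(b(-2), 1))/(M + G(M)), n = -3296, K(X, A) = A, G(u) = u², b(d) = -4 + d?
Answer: -46103/14 ≈ -3293.1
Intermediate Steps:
l(M) = -3 + (1 + M)/(M + M²) (l(M) = -3 + (M + 1)/(M + M²) = -3 + (1 + M)/(M + M²))
n - l(v) = -3296 - (-3 + 1/14) = -3296 - 1*(-41/14) = -3296 + 41/14 = -46103/14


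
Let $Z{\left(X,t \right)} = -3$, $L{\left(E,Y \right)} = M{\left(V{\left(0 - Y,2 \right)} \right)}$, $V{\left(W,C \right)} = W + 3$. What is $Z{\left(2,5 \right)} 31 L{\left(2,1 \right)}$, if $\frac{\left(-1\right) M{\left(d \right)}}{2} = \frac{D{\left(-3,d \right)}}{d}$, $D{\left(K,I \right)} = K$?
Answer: $-279$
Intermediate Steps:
$V{\left(W,C \right)} = 3 + W$
$M{\left(d \right)} = \frac{6}{d}$ ($M{\left(d \right)} = - 2 \left(- \frac{3}{d}\right) = \frac{6}{d}$)
$L{\left(E,Y \right)} = \frac{6}{3 - Y}$ ($L{\left(E,Y \right)} = \frac{6}{3 + \left(0 - Y\right)} = \frac{6}{3 - Y}$)
$Z{\left(2,5 \right)} 31 L{\left(2,1 \right)} = \left(-3\right) 31 \left(- \frac{6}{-3 + 1}\right) = - 93 \left(- \frac{6}{-2}\right) = - 93 \left(\left(-6\right) \left(- \frac{1}{2}\right)\right) = \left(-93\right) 3 = -279$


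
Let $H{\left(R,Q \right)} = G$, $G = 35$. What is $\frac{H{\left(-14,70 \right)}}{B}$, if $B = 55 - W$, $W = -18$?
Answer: $\frac{35}{73} \approx 0.47945$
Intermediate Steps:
$B = 73$ ($B = 55 - -18 = 55 + 18 = 73$)
$H{\left(R,Q \right)} = 35$
$\frac{H{\left(-14,70 \right)}}{B} = \frac{1}{73} \cdot 35 = \frac{35}{73}$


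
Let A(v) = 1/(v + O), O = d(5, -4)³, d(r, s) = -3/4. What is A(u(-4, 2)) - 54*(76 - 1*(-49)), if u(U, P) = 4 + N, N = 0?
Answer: -1545686/229 ≈ -6749.7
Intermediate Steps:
d(r, s) = -¾ (d(r, s) = -3*¼ = -¾)
O = -27/64 (O = (-¾)³ = -27/64 ≈ -0.42188)
u(U, P) = 4 (u(U, P) = 4 + 0 = 4)
A(v) = 1/(-27/64 + v) (A(v) = 1/(v - 27/64) = 1/(-27/64 + v))
A(u(-4, 2)) - 54*(76 - 1*(-49)) = 64/(-27 + 64*4) - 54*(76 - 1*(-49)) = 64/(-27 + 256) - 54*(76 + 49) = 64/229 - 54*125 = 64*(1/229) - 6750 = 64/229 - 6750 = -1545686/229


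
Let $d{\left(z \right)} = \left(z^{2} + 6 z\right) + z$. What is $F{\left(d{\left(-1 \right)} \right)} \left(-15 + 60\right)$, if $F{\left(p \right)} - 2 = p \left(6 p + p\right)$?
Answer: $11430$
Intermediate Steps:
$d{\left(z \right)} = z^{2} + 7 z$
$F{\left(p \right)} = 2 + 7 p^{2}$ ($F{\left(p \right)} = 2 + p \left(6 p + p\right) = 2 + p 7 p = 2 + 7 p^{2}$)
$F{\left(d{\left(-1 \right)} \right)} \left(-15 + 60\right) = \left(2 + 7 \left(- (7 - 1)\right)^{2}\right) \left(-15 + 60\right) = \left(2 + 7 \left(\left(-1\right) 6\right)^{2}\right) 45 = \left(2 + 7 \left(-6\right)^{2}\right) 45 = \left(2 + 7 \cdot 36\right) 45 = \left(2 + 252\right) 45 = 254 \cdot 45 = 11430$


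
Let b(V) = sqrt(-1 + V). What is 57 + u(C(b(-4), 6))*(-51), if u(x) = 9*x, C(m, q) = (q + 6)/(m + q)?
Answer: -30711/41 + 5508*I*sqrt(5)/41 ≈ -749.05 + 300.4*I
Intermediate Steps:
C(m, q) = (6 + q)/(m + q)
57 + u(C(b(-4), 6))*(-51) = 57 + (9*((6 + 6)/(sqrt(-1 - 4) + 6)))*(-51) = 57 + (9*(12/(sqrt(-5) + 6)))*(-51) = 57 + (9*(12/(I*sqrt(5) + 6)))*(-51) = 57 + (9*(12/(6 + I*sqrt(5))))*(-51) = 57 + (108/(6 + I*sqrt(5)))*(-51) = 57 - 5508/(6 + I*sqrt(5))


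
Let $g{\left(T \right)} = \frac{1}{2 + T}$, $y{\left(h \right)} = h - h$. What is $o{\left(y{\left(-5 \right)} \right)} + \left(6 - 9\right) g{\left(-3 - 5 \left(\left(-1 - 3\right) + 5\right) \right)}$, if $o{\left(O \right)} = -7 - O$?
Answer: $- \frac{13}{2} \approx -6.5$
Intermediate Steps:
$y{\left(h \right)} = 0$
$o{\left(y{\left(-5 \right)} \right)} + \left(6 - 9\right) g{\left(-3 - 5 \left(\left(-1 - 3\right) + 5\right) \right)} = \left(-7 - 0\right) + \frac{6 - 9}{2 - \left(3 + 5 \left(\left(-1 - 3\right) + 5\right)\right)} = \left(-7 + 0\right) - \frac{3}{2 - \left(3 + 5 \left(-4 + 5\right)\right)} = -7 - \frac{3}{2 - 8} = -7 - \frac{3}{-6} = -7 - - \frac{1}{2} = -7 + \frac{1}{2} = - \frac{13}{2}$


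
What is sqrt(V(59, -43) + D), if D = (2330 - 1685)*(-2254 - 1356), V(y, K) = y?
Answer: I*sqrt(2328391) ≈ 1525.9*I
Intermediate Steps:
D = -2328450 (D = 645*(-3610) = -2328450)
sqrt(V(59, -43) + D) = sqrt(59 - 2328450) = sqrt(-2328391) = I*sqrt(2328391)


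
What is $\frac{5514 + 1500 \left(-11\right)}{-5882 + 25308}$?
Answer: $- \frac{5493}{9713} \approx -0.56553$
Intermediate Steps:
$\frac{5514 + 1500 \left(-11\right)}{-5882 + 25308} = \frac{5514 - 16500}{19426} = \left(-10986\right) \frac{1}{19426} = - \frac{5493}{9713}$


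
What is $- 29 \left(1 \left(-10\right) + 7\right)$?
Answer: $87$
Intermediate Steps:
$- 29 \left(1 \left(-10\right) + 7\right) = - 29 \left(-10 + 7\right) = \left(-29\right) \left(-3\right) = 87$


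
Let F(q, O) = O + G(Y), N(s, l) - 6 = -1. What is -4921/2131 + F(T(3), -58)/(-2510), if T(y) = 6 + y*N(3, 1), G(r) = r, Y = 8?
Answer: -1224516/534881 ≈ -2.2893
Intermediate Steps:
N(s, l) = 5 (N(s, l) = 6 - 1 = 5)
T(y) = 6 + 5*y (T(y) = 6 + y*5 = 6 + 5*y)
F(q, O) = 8 + O (F(q, O) = O + 8 = 8 + O)
-4921/2131 + F(T(3), -58)/(-2510) = -4921/2131 + (8 - 58)/(-2510) = -4921*1/2131 - 50*(-1/2510) = -4921/2131 + 5/251 = -1224516/534881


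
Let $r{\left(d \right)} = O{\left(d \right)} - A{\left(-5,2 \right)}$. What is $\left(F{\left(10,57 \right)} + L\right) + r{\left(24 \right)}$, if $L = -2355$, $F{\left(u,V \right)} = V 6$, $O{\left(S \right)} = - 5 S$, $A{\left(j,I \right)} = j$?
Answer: $-2128$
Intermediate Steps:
$F{\left(u,V \right)} = 6 V$
$r{\left(d \right)} = 5 - 5 d$ ($r{\left(d \right)} = - 5 d - -5 = - 5 d + 5 = 5 - 5 d$)
$\left(F{\left(10,57 \right)} + L\right) + r{\left(24 \right)} = \left(6 \cdot 57 - 2355\right) + \left(5 - 120\right) = \left(342 - 2355\right) + \left(5 - 120\right) = -2013 - 115 = -2128$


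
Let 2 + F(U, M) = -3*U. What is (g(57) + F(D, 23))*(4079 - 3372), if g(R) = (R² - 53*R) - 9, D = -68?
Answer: 297647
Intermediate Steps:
F(U, M) = -2 - 3*U
g(R) = -9 + R² - 53*R
(g(57) + F(D, 23))*(4079 - 3372) = ((-9 + 57² - 53*57) + (-2 - 3*(-68)))*(4079 - 3372) = ((-9 + 3249 - 3021) + (-2 + 204))*707 = (219 + 202)*707 = 421*707 = 297647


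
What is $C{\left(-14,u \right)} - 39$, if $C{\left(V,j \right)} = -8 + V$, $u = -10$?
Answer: $-61$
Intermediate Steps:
$C{\left(-14,u \right)} - 39 = \left(-8 - 14\right) - 39 = -22 - 39 = -61$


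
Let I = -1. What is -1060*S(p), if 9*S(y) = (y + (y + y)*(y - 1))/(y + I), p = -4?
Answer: 848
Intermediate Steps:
S(y) = (y + 2*y*(-1 + y))/(9*(-1 + y)) (S(y) = ((y + (y + y)*(y - 1))/(y - 1))/9 = ((y + (2*y)*(-1 + y))/(-1 + y))/9 = ((y + 2*y*(-1 + y))/(-1 + y))/9 = (y + 2*y*(-1 + y))/(9*(-1 + y)))
-1060*S(p) = -1060*(-4)*(-1 + 2*(-4))/(9*(-1 - 4)) = -1060*(-4)*(-1 - 8)/(9*(-5)) = -1060*(-4)*(-1)*(-9)/(9*5) = -1060*(-⅘) = 848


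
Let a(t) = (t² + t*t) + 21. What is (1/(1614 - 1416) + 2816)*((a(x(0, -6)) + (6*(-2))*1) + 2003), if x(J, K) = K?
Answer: 580986898/99 ≈ 5.8686e+6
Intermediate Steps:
a(t) = 21 + 2*t² (a(t) = (t² + t²) + 21 = 2*t² + 21 = 21 + 2*t²)
(1/(1614 - 1416) + 2816)*((a(x(0, -6)) + (6*(-2))*1) + 2003) = (1/(1614 - 1416) + 2816)*(((21 + 2*(-6)²) + (6*(-2))*1) + 2003) = (1/198 + 2816)*(((21 + 2*36) - 12*1) + 2003) = (1/198 + 2816)*(((21 + 72) - 12) + 2003) = 557569*((93 - 12) + 2003)/198 = 557569*(81 + 2003)/198 = (557569/198)*2084 = 580986898/99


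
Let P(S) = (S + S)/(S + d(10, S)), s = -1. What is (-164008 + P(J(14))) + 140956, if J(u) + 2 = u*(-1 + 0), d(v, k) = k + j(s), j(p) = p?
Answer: -760684/33 ≈ -23051.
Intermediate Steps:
d(v, k) = -1 + k (d(v, k) = k - 1 = -1 + k)
J(u) = -2 - u (J(u) = -2 + u*(-1 + 0) = -2 + u*(-1) = -2 - u)
P(S) = 2*S/(-1 + 2*S) (P(S) = (S + S)/(S + (-1 + S)) = (2*S)/(-1 + 2*S) = 2*S/(-1 + 2*S))
(-164008 + P(J(14))) + 140956 = (-164008 + 2*(-2 - 1*14)/(-1 + 2*(-2 - 1*14))) + 140956 = (-164008 + 2*(-2 - 14)/(-1 + 2*(-2 - 14))) + 140956 = (-164008 + 2*(-16)/(-1 + 2*(-16))) + 140956 = (-164008 + 2*(-16)/(-1 - 32)) + 140956 = (-164008 + 2*(-16)/(-33)) + 140956 = (-164008 + 2*(-16)*(-1/33)) + 140956 = (-164008 + 32/33) + 140956 = -5412232/33 + 140956 = -760684/33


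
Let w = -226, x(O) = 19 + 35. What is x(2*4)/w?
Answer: -27/113 ≈ -0.23894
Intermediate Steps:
x(O) = 54
x(2*4)/w = 54/(-226) = 54*(-1/226) = -27/113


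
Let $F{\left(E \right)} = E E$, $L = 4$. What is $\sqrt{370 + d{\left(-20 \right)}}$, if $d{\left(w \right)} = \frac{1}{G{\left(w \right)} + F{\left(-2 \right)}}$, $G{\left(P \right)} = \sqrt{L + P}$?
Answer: $\frac{\sqrt{5922 - 2 i}}{4} \approx 19.239 - 0.0032487 i$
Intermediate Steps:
$G{\left(P \right)} = \sqrt{4 + P}$
$F{\left(E \right)} = E^{2}$
$d{\left(w \right)} = \frac{1}{4 + \sqrt{4 + w}}$ ($d{\left(w \right)} = \frac{1}{\sqrt{4 + w} + \left(-2\right)^{2}} = \frac{1}{\sqrt{4 + w} + 4} = \frac{1}{4 + \sqrt{4 + w}}$)
$\sqrt{370 + d{\left(-20 \right)}} = \sqrt{370 + \frac{1}{4 + \sqrt{4 - 20}}} = \sqrt{370 + \frac{1}{4 + \sqrt{-16}}} = \sqrt{370 + \frac{1}{4 + 4 i}} = \sqrt{370 + \frac{4 - 4 i}{32}}$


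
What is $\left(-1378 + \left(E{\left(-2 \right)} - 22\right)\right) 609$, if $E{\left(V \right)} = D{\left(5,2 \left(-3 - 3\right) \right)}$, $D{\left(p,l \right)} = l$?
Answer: $-859908$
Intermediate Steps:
$E{\left(V \right)} = -12$ ($E{\left(V \right)} = 2 \left(-3 - 3\right) = 2 \left(-6\right) = -12$)
$\left(-1378 + \left(E{\left(-2 \right)} - 22\right)\right) 609 = \left(-1378 - 34\right) 609 = \left(-1412\right) 609 = -859908$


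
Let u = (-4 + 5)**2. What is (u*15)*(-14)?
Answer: -210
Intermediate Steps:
u = 1 (u = 1**2 = 1)
(u*15)*(-14) = (1*15)*(-14) = 15*(-14) = -210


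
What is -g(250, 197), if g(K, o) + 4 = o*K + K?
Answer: -49496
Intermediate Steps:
g(K, o) = -4 + K + K*o (g(K, o) = -4 + (o*K + K) = -4 + (K*o + K) = -4 + (K + K*o) = -4 + K + K*o)
-g(250, 197) = -(-4 + 250 + 250*197) = -(-4 + 250 + 49250) = -1*49496 = -49496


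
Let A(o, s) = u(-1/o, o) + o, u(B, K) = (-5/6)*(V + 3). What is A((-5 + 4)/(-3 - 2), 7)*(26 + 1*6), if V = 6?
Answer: -1168/5 ≈ -233.60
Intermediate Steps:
u(B, K) = -15/2 (u(B, K) = (-5/6)*(6 + 3) = -5*1/6*9 = -5/6*9 = -15/2)
A(o, s) = -15/2 + o
A((-5 + 4)/(-3 - 2), 7)*(26 + 1*6) = (-15/2 + (-5 + 4)/(-3 - 2))*(26 + 1*6) = (-15/2 - 1/(-5))*(26 + 6) = (-15/2 - 1*(-1/5))*32 = (-15/2 + 1/5)*32 = -73/10*32 = -1168/5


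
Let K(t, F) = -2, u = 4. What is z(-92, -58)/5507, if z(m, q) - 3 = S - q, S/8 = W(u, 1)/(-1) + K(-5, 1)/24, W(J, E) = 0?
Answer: 181/16521 ≈ 0.010956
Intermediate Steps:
S = -⅔ (S = 8*(0/(-1) - 2/24) = 8*(0*(-1) - 2*1/24) = 8*(0 - 1/12) = 8*(-1/12) = -⅔ ≈ -0.66667)
z(m, q) = 7/3 - q (z(m, q) = 3 + (-⅔ - q) = 7/3 - q)
z(-92, -58)/5507 = (7/3 - 1*(-58))/5507 = (7/3 + 58)*(1/5507) = (181/3)*(1/5507) = 181/16521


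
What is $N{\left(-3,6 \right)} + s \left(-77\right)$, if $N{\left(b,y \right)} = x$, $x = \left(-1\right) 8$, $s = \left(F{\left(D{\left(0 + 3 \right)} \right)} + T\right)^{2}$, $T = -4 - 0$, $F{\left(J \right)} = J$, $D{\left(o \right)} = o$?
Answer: $-85$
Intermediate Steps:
$T = -4$ ($T = -4 + 0 = -4$)
$s = 1$ ($s = \left(\left(0 + 3\right) - 4\right)^{2} = \left(3 - 4\right)^{2} = \left(-1\right)^{2} = 1$)
$x = -8$
$N{\left(b,y \right)} = -8$
$N{\left(-3,6 \right)} + s \left(-77\right) = -8 + 1 \left(-77\right) = -8 - 77 = -85$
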